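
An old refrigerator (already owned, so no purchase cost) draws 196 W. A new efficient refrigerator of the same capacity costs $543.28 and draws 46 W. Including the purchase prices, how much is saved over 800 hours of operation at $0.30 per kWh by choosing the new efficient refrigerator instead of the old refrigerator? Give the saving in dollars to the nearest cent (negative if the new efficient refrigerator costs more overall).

old refrigerator: $0.00 + (196/1000) kW × 800 h × $0.30 = $0.00 + $47.04 = $47.04
new efficient refrigerator: $543.28 + (46/1000) kW × 800 h × $0.30 = $543.28 + $11.04 = $554.32
Saving = $47.04 − $554.32 = −$507.28

-$507.28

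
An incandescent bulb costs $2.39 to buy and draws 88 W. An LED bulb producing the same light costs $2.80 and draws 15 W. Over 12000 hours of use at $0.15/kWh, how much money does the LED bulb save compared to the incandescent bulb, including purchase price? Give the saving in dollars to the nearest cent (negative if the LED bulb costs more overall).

incandescent bulb: $2.39 + (88/1000) kW × 12000 h × $0.15 = $2.39 + $158.4 = $160.79
LED bulb: $2.80 + (15/1000) kW × 12000 h × $0.15 = $2.80 + $27 = $29.8
Saving = $160.79 − $29.8 = $130.99

$130.99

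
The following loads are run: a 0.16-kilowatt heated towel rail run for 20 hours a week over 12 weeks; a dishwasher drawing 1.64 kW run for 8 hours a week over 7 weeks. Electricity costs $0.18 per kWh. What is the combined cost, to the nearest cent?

$23.44

heated towel rail: Runtime = 20 h/week × 12 weeks = 240 h
heated towel rail: 0.16 kW × 240 h = 38.4 kWh
dishwasher: Runtime = 8 h/week × 7 weeks = 56 h
dishwasher: 1.64 kW × 56 h = 91.84 kWh
Total energy = 130.24 kWh
Cost = 130.24 × $0.18 = $23.44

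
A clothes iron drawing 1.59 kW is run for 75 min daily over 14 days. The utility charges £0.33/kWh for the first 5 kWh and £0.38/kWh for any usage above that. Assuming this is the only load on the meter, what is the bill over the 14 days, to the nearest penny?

Runtime = 75 min × 14 = 1050 min = 17.5 h
Energy = 1.59 kW × 17.5 h = 27.825 kWh
Tier 1 (0–5 kWh): 5 × £0.33 = £1.65
Above 5 kWh: 22.825 × £0.38 = £8.6735
Bill = £10.32

£10.32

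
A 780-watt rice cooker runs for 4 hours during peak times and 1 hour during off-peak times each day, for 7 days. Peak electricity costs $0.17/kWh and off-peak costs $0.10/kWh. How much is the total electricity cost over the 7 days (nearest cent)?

$4.26

Peak energy = 0.78 kW × 4 h × 7 = 21.84 kWh
Off-peak energy = 0.78 kW × 1 h × 7 = 5.46 kWh
Cost = 21.84 × $0.17 + 5.46 × $0.10 = $3.7128 + $0.546 = $4.26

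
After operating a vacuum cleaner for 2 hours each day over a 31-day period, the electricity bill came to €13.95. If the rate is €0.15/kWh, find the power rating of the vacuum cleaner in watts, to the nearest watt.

1500 W

Energy = €13.95 ÷ €0.15/kWh = 93 kWh
Runtime = 2 h/day × 31 days = 62 h
Power = 93 kWh ÷ 62 h = 1.5 kW = 1500 W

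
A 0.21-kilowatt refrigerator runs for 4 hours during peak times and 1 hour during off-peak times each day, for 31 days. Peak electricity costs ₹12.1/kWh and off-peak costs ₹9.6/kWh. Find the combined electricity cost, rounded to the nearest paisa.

Peak energy = 0.21 kW × 4 h × 31 = 26.04 kWh
Off-peak energy = 0.21 kW × 1 h × 31 = 6.51 kWh
Cost = 26.04 × ₹12.1 + 6.51 × ₹9.6 = ₹315.084 + ₹62.496 = ₹377.58

₹377.58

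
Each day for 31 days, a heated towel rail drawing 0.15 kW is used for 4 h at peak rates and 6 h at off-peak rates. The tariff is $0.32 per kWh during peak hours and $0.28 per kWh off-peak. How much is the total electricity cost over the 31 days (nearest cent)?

Peak energy = 0.15 kW × 4 h × 31 = 18.6 kWh
Off-peak energy = 0.15 kW × 6 h × 31 = 27.9 kWh
Cost = 18.6 × $0.32 + 27.9 × $0.28 = $5.952 + $7.812 = $13.76

$13.76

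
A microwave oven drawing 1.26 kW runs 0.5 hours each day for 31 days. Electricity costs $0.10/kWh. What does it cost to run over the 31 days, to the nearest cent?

$1.95

Runtime = 0.5 h/day × 31 days = 15.5 h
Energy = 1.26 kW × 15.5 h = 19.53 kWh
Cost = 19.53 kWh × $0.10/kWh = $1.95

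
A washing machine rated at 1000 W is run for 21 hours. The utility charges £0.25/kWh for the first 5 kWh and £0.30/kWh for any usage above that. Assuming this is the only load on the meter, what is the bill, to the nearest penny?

£6.05

Energy = 1 kW × 21 h = 21 kWh
Tier 1 (0–5 kWh): 5 × £0.25 = £1.25
Above 5 kWh: 16 × £0.30 = £4.8
Bill = £6.05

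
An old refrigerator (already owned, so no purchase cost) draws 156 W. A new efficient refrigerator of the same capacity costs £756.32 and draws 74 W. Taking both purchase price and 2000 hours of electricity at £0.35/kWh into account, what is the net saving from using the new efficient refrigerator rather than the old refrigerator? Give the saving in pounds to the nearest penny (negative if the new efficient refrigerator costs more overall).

-£698.92

old refrigerator: £0.00 + (156/1000) kW × 2000 h × £0.35 = £0.00 + £109.2 = £109.2
new efficient refrigerator: £756.32 + (74/1000) kW × 2000 h × £0.35 = £756.32 + £51.8 = £808.12
Saving = £109.2 − £808.12 = −£698.92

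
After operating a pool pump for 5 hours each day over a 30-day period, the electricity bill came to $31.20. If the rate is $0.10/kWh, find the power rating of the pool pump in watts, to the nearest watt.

2080 W

Energy = $31.20 ÷ $0.10/kWh = 312 kWh
Runtime = 5 h/day × 30 days = 150 h
Power = 312 kWh ÷ 150 h = 2.08 kW = 2080 W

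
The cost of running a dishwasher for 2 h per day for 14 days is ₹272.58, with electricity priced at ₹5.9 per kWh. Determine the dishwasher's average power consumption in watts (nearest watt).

Energy = ₹272.58 ÷ ₹5.9/kWh = 46.2 kWh
Runtime = 2 h/day × 14 days = 28 h
Power = 46.2 kWh ÷ 28 h = 1.65 kW = 1650 W

1650 W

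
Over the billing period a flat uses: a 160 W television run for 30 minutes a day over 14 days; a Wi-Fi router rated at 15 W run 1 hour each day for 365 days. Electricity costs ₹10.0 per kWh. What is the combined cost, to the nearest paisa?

₹65.95

television: Runtime = 30 min × 14 = 420 min = 7 h
television: 0.16 kW × 7 h = 1.12 kWh
Wi-Fi router: Runtime = 1 h/day × 365 days = 365 h
Wi-Fi router: 0.015 kW × 365 h = 5.475 kWh
Total energy = 6.595 kWh
Cost = 6.595 × ₹10.0 = ₹65.95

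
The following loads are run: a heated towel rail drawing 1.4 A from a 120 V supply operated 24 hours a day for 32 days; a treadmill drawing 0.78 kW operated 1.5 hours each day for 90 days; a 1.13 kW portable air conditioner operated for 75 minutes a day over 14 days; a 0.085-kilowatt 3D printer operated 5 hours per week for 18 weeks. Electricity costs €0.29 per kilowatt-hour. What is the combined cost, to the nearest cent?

€75.91

heated towel rail: Power = 1.4 A × 120 V = 168 W = 0.168 kW
heated towel rail: Runtime = 24 h × 32 = 768 h
heated towel rail: 0.168 kW × 768 h = 129.024 kWh
treadmill: Runtime = 1.5 h/day × 90 days = 135 h
treadmill: 0.78 kW × 135 h = 105.3 kWh
portable air conditioner: Runtime = 75 min × 14 = 1050 min = 17.5 h
portable air conditioner: 1.13 kW × 17.5 h = 19.775 kWh
3D printer: Runtime = 5 h/week × 18 weeks = 90 h
3D printer: 0.085 kW × 90 h = 7.65 kWh
Total energy = 261.749 kWh
Cost = 261.749 × €0.29 = €75.91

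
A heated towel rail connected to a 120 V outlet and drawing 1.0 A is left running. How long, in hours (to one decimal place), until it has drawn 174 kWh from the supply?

1450.0 h

Power = 1.0 A × 120 V = 120 W = 0.12 kW
Hours = 174 kWh ÷ 0.12 kW = 1450.0 h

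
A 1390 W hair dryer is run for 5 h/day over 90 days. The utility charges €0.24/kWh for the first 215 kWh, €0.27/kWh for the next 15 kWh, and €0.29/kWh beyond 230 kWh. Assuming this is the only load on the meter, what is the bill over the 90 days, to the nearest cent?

Runtime = 5 h/day × 90 days = 450 h
Energy = 1.39 kW × 450 h = 625.5 kWh
Tier 1 (0–215 kWh): 215 × €0.24 = €51.6
Tier 2 (215–230 kWh): 15 × €0.27 = €4.05
Above 230 kWh: 395.5 × €0.29 = €114.695
Bill = €170.35

€170.35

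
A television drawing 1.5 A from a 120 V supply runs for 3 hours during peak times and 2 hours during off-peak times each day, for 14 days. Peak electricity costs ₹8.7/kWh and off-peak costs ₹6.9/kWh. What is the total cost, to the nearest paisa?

Power = 1.5 A × 120 V = 180 W = 0.18 kW
Peak energy = 0.18 kW × 3 h × 14 = 7.56 kWh
Off-peak energy = 0.18 kW × 2 h × 14 = 5.04 kWh
Cost = 7.56 × ₹8.7 + 5.04 × ₹6.9 = ₹65.772 + ₹34.776 = ₹100.55

₹100.55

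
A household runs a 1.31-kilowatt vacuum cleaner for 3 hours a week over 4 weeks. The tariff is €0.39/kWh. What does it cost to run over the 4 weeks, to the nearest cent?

Runtime = 3 h/week × 4 weeks = 12 h
Energy = 1.31 kW × 12 h = 15.72 kWh
Cost = 15.72 kWh × €0.39/kWh = €6.13

€6.13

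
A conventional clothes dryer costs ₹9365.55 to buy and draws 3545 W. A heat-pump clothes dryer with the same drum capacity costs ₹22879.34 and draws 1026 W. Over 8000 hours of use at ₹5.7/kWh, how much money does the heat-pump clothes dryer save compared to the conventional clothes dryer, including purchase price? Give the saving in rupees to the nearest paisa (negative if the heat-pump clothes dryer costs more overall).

conventional clothes dryer: ₹9365.55 + (3545/1000) kW × 8000 h × ₹5.7 = ₹9365.55 + ₹161652 = ₹171017.55
heat-pump clothes dryer: ₹22879.34 + (1026/1000) kW × 8000 h × ₹5.7 = ₹22879.34 + ₹46785.6 = ₹69664.94
Saving = ₹171017.55 − ₹69664.94 = ₹101352.61

₹101352.61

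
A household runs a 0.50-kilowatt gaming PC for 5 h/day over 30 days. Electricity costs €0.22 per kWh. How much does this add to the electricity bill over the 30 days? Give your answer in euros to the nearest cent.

Runtime = 5 h/day × 30 days = 150 h
Energy = 0.5 kW × 150 h = 75 kWh
Cost = 75 kWh × €0.22/kWh = €16.50

€16.50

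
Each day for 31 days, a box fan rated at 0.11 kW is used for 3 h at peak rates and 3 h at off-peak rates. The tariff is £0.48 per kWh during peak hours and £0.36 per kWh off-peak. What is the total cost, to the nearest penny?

Peak energy = 0.11 kW × 3 h × 31 = 10.23 kWh
Off-peak energy = 0.11 kW × 3 h × 31 = 10.23 kWh
Cost = 10.23 × £0.48 + 10.23 × £0.36 = £4.9104 + £3.6828 = £8.59

£8.59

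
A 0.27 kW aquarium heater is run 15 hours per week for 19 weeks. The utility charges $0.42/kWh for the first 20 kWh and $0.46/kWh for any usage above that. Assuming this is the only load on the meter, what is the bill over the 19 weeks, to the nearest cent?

Runtime = 15 h/week × 19 weeks = 285 h
Energy = 0.27 kW × 285 h = 76.95 kWh
Tier 1 (0–20 kWh): 20 × $0.42 = $8.4
Above 20 kWh: 56.95 × $0.46 = $26.197
Bill = $34.60

$34.60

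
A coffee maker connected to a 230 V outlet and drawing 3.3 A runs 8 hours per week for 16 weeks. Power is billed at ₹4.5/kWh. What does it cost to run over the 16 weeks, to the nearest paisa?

₹437.18

Power = 3.3 A × 230 V = 759 W = 0.759 kW
Runtime = 8 h/week × 16 weeks = 128 h
Energy = 0.759 kW × 128 h = 97.152 kWh
Cost = 97.152 kWh × ₹4.5/kWh = ₹437.18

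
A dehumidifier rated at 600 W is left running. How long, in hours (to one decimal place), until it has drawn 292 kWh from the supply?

Hours = 292 kWh ÷ 0.6 kW = 486.7 h

486.7 h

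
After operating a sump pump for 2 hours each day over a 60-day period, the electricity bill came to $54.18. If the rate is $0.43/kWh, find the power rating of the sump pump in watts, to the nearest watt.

1050 W

Energy = $54.18 ÷ $0.43/kWh = 126 kWh
Runtime = 2 h/day × 60 days = 120 h
Power = 126 kWh ÷ 120 h = 1.05 kW = 1050 W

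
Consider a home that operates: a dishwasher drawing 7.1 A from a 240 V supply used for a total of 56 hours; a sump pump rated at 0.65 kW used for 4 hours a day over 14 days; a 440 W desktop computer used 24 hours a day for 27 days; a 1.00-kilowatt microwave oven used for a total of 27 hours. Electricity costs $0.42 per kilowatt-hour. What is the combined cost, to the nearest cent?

dishwasher: Power = 7.1 A × 240 V = 1704 W = 1.704 kW
dishwasher: 1.704 kW × 56 h = 95.424 kWh
sump pump: Runtime = 4 h/day × 14 days = 56 h
sump pump: 0.65 kW × 56 h = 36.4 kWh
desktop computer: Runtime = 24 h × 27 = 648 h
desktop computer: 0.44 kW × 648 h = 285.12 kWh
microwave oven: 1 kW × 27 h = 27 kWh
Total energy = 443.944 kWh
Cost = 443.944 × $0.42 = $186.46

$186.46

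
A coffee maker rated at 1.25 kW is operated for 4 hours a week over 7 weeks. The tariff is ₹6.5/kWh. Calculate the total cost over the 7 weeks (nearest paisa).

₹227.50

Runtime = 4 h/week × 7 weeks = 28 h
Energy = 1.25 kW × 28 h = 35 kWh
Cost = 35 kWh × ₹6.5/kWh = ₹227.50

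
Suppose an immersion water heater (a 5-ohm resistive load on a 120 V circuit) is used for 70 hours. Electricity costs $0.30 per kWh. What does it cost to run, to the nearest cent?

$60.48

Power = V²/R = 120²/5 = 2880 W = 2.88 kW
Energy = 2.88 kW × 70 h = 201.6 kWh
Cost = 201.6 kWh × $0.30/kWh = $60.48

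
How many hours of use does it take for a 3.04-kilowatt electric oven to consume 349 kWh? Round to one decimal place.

114.8 h

Hours = 349 kWh ÷ 3.04 kW = 114.8 h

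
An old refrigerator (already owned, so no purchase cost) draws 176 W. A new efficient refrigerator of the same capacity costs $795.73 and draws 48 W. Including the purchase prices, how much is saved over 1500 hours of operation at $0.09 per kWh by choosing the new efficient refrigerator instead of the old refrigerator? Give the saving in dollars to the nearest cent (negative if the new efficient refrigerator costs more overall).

old refrigerator: $0.00 + (176/1000) kW × 1500 h × $0.09 = $0.00 + $23.76 = $23.76
new efficient refrigerator: $795.73 + (48/1000) kW × 1500 h × $0.09 = $795.73 + $6.48 = $802.21
Saving = $23.76 − $802.21 = −$778.45

-$778.45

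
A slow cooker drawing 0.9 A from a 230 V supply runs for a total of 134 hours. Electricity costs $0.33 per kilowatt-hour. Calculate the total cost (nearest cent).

Power = 0.9 A × 230 V = 207 W = 0.207 kW
Energy = 0.207 kW × 134 h = 27.738 kWh
Cost = 27.738 kWh × $0.33/kWh = $9.15

$9.15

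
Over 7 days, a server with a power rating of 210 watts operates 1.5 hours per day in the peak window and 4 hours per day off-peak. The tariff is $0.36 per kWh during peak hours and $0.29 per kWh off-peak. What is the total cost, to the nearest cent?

$2.50

Peak energy = 0.21 kW × 1.5 h × 7 = 2.205 kWh
Off-peak energy = 0.21 kW × 4 h × 7 = 5.88 kWh
Cost = 2.205 × $0.36 + 5.88 × $0.29 = $0.7938 + $1.7052 = $2.50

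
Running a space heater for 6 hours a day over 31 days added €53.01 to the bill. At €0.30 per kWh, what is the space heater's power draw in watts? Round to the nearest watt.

Energy = €53.01 ÷ €0.30/kWh = 176.7 kWh
Runtime = 6 h/day × 31 days = 186 h
Power = 176.7 kWh ÷ 186 h = 0.95 kW = 950 W

950 W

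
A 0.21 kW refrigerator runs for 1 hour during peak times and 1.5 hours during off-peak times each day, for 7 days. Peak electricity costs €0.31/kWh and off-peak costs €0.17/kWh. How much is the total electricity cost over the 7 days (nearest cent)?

€0.83

Peak energy = 0.21 kW × 1 h × 7 = 1.47 kWh
Off-peak energy = 0.21 kW × 1.5 h × 7 = 2.205 kWh
Cost = 1.47 × €0.31 + 2.205 × €0.17 = €0.4557 + €0.37485 = €0.83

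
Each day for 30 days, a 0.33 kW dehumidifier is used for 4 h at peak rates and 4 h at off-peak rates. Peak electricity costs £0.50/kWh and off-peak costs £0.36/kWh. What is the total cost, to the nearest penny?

£34.06

Peak energy = 0.33 kW × 4 h × 30 = 39.6 kWh
Off-peak energy = 0.33 kW × 4 h × 30 = 39.6 kWh
Cost = 39.6 × £0.50 + 39.6 × £0.36 = £19.8 + £14.256 = £34.06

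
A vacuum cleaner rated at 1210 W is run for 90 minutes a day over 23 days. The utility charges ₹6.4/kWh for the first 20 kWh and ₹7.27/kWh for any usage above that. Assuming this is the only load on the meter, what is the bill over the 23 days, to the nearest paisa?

Runtime = 90 min × 23 = 2070 min = 34.5 h
Energy = 1.21 kW × 34.5 h = 41.745 kWh
Tier 1 (0–20 kWh): 20 × ₹6.4 = ₹128
Above 20 kWh: 21.745 × ₹7.27 = ₹158.08615
Bill = ₹286.09

₹286.09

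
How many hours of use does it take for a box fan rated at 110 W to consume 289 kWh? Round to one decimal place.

2627.3 h

Hours = 289 kWh ÷ 0.11 kW = 2627.3 h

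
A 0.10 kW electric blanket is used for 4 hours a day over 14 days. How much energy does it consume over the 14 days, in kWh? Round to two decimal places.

Runtime = 4 h/day × 14 days = 56 h
Energy = 0.1 kW × 56 h = 5.6 kWh

5.60 kWh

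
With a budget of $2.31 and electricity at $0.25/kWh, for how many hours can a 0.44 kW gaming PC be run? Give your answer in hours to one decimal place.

Energy available = $2.31 ÷ $0.25/kWh = 9.24 kWh
Hours = 9.24 kWh ÷ 0.44 kW = 21.0 h

21.0 h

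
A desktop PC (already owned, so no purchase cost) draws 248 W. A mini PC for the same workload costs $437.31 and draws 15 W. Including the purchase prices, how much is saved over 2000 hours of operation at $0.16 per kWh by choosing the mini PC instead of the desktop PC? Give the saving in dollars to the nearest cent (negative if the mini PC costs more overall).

-$362.75

desktop PC: $0.00 + (248/1000) kW × 2000 h × $0.16 = $0.00 + $79.36 = $79.36
mini PC: $437.31 + (15/1000) kW × 2000 h × $0.16 = $437.31 + $4.8 = $442.11
Saving = $79.36 − $442.11 = −$362.75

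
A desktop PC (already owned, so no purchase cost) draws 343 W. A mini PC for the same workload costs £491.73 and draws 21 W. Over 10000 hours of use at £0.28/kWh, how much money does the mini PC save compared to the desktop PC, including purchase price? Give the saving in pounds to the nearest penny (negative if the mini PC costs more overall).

desktop PC: £0.00 + (343/1000) kW × 10000 h × £0.28 = £0.00 + £960.4 = £960.4
mini PC: £491.73 + (21/1000) kW × 10000 h × £0.28 = £491.73 + £58.8 = £550.53
Saving = £960.4 − £550.53 = £409.87

£409.87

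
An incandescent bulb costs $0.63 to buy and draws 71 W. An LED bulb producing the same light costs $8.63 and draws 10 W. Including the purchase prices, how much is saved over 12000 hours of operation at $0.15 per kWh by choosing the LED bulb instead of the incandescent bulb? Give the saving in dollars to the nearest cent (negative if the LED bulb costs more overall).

incandescent bulb: $0.63 + (71/1000) kW × 12000 h × $0.15 = $0.63 + $127.8 = $128.43
LED bulb: $8.63 + (10/1000) kW × 12000 h × $0.15 = $8.63 + $18 = $26.63
Saving = $128.43 − $26.63 = $101.8

$101.80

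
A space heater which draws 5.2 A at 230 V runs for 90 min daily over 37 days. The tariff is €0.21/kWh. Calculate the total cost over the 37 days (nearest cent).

Power = 5.2 A × 230 V = 1196 W = 1.196 kW
Runtime = 90 min × 37 = 3330 min = 55.5 h
Energy = 1.196 kW × 55.5 h = 66.378 kWh
Cost = 66.378 kWh × €0.21/kWh = €13.94

€13.94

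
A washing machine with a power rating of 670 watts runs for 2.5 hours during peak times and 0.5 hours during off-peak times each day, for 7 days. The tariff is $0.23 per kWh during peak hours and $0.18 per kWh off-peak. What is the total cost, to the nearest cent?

Peak energy = 0.67 kW × 2.5 h × 7 = 11.725 kWh
Off-peak energy = 0.67 kW × 0.5 h × 7 = 2.345 kWh
Cost = 11.725 × $0.23 + 2.345 × $0.18 = $2.69675 + $0.4221 = $3.12

$3.12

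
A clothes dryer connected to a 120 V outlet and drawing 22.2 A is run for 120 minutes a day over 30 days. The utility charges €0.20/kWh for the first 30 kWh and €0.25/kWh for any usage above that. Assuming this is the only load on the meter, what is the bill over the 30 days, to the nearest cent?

€38.46

Power = 22.2 A × 120 V = 2664 W = 2.664 kW
Runtime = 120 min × 30 = 3600 min = 60 h
Energy = 2.664 kW × 60 h = 159.84 kWh
Tier 1 (0–30 kWh): 30 × €0.20 = €6
Above 30 kWh: 129.84 × €0.25 = €32.46
Bill = €38.46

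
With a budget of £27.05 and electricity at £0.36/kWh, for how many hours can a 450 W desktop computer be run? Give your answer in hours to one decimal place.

Energy available = £27.05 ÷ £0.36/kWh = 75.1389 kWh
Hours = 75.1389 kWh ÷ 0.45 kW = 167.0 h

167.0 h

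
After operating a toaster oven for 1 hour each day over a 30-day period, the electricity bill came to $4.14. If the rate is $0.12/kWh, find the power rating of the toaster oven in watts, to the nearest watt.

Energy = $4.14 ÷ $0.12/kWh = 34.5 kWh
Runtime = 1 h/day × 30 days = 30 h
Power = 34.5 kWh ÷ 30 h = 1.15 kW = 1150 W

1150 W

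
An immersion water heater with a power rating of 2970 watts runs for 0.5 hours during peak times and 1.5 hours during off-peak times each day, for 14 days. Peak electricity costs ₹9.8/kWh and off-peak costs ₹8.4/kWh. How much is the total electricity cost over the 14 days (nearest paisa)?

₹727.65

Peak energy = 2.97 kW × 0.5 h × 14 = 20.79 kWh
Off-peak energy = 2.97 kW × 1.5 h × 14 = 62.37 kWh
Cost = 20.79 × ₹9.8 + 62.37 × ₹8.4 = ₹203.742 + ₹523.908 = ₹727.65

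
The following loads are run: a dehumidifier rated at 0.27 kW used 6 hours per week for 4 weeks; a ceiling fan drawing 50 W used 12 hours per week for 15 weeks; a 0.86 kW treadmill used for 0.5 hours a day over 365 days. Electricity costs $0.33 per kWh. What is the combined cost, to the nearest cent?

dehumidifier: Runtime = 6 h/week × 4 weeks = 24 h
dehumidifier: 0.27 kW × 24 h = 6.48 kWh
ceiling fan: Runtime = 12 h/week × 15 weeks = 180 h
ceiling fan: 0.05 kW × 180 h = 9 kWh
treadmill: Runtime = 0.5 h/day × 365 days = 182.5 h
treadmill: 0.86 kW × 182.5 h = 156.95 kWh
Total energy = 172.43 kWh
Cost = 172.43 × $0.33 = $56.90

$56.90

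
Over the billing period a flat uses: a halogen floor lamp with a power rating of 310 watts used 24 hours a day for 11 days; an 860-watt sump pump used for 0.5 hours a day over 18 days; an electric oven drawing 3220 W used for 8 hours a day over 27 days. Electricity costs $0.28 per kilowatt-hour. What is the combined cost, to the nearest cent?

halogen floor lamp: Runtime = 24 h × 11 = 264 h
halogen floor lamp: 0.31 kW × 264 h = 81.84 kWh
sump pump: Runtime = 0.5 h/day × 18 days = 9 h
sump pump: 0.86 kW × 9 h = 7.74 kWh
electric oven: Runtime = 8 h/day × 27 days = 216 h
electric oven: 3.22 kW × 216 h = 695.52 kWh
Total energy = 785.1 kWh
Cost = 785.1 × $0.28 = $219.83

$219.83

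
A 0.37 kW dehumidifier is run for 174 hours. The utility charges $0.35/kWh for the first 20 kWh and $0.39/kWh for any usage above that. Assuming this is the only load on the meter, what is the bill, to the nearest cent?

$24.31

Energy = 0.37 kW × 174 h = 64.38 kWh
Tier 1 (0–20 kWh): 20 × $0.35 = $7
Above 20 kWh: 44.38 × $0.39 = $17.3082
Bill = $24.31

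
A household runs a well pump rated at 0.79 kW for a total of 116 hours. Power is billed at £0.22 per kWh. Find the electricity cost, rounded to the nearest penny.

Energy = 0.79 kW × 116 h = 91.64 kWh
Cost = 91.64 kWh × £0.22/kWh = £20.16

£20.16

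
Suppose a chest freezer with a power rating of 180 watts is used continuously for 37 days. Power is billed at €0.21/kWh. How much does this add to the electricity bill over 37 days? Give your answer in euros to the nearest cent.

€33.57

Runtime = 24 h × 37 = 888 h
Energy = 0.18 kW × 888 h = 159.84 kWh
Cost = 159.84 kWh × €0.21/kWh = €33.57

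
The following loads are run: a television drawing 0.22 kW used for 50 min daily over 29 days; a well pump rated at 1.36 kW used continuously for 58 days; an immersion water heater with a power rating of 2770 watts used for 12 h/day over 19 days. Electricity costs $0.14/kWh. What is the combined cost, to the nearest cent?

$354.20

television: Runtime = 50 min × 29 = 1450 min = 24.166666… h
television: 0.22 kW × 24.166666… h = 5.316666… kWh
well pump: Runtime = 24 h × 58 = 1392 h
well pump: 1.36 kW × 1392 h = 1893.12 kWh
immersion water heater: Runtime = 12 h/day × 19 days = 228 h
immersion water heater: 2.77 kW × 228 h = 631.56 kWh
Total energy = 2529.996666… kWh
Cost = 2529.996666… × $0.14 = $354.20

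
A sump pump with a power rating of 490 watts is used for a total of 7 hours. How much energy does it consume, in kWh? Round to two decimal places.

3.43 kWh

Energy = 0.49 kW × 7 h = 3.43 kWh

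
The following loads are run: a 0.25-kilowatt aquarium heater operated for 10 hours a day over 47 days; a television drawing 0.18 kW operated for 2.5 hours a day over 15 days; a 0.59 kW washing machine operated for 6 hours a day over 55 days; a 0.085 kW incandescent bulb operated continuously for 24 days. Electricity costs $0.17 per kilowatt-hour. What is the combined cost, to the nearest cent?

aquarium heater: Runtime = 10 h/day × 47 days = 470 h
aquarium heater: 0.25 kW × 470 h = 117.5 kWh
television: Runtime = 2.5 h/day × 15 days = 37.5 h
television: 0.18 kW × 37.5 h = 6.75 kWh
washing machine: Runtime = 6 h/day × 55 days = 330 h
washing machine: 0.59 kW × 330 h = 194.7 kWh
incandescent bulb: Runtime = 24 h × 24 = 576 h
incandescent bulb: 0.085 kW × 576 h = 48.96 kWh
Total energy = 367.91 kWh
Cost = 367.91 × $0.17 = $62.54

$62.54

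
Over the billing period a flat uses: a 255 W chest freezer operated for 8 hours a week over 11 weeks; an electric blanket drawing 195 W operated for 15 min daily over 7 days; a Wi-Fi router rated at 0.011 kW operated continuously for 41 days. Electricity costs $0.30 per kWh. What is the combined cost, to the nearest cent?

chest freezer: Runtime = 8 h/week × 11 weeks = 88 h
chest freezer: 0.255 kW × 88 h = 22.44 kWh
electric blanket: Runtime = 15 min × 7 = 105 min = 1.75 h
electric blanket: 0.195 kW × 1.75 h = 0.34125 kWh
Wi-Fi router: Runtime = 24 h × 41 = 984 h
Wi-Fi router: 0.011 kW × 984 h = 10.824 kWh
Total energy = 33.60525 kWh
Cost = 33.60525 × $0.30 = $10.08

$10.08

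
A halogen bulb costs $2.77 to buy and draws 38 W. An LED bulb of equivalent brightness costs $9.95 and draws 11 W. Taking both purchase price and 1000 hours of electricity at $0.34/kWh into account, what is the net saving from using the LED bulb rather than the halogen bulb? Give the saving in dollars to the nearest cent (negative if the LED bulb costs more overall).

$2.00

halogen bulb: $2.77 + (38/1000) kW × 1000 h × $0.34 = $2.77 + $12.92 = $15.69
LED bulb: $9.95 + (11/1000) kW × 1000 h × $0.34 = $9.95 + $3.74 = $13.69
Saving = $15.69 − $13.69 = $2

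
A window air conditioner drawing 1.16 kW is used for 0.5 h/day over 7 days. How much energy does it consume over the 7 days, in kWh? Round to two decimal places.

Runtime = 0.5 h/day × 7 days = 3.5 h
Energy = 1.16 kW × 3.5 h = 4.06 kWh

4.06 kWh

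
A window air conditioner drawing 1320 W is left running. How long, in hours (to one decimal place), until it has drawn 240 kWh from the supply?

Hours = 240 kWh ÷ 1.32 kW = 181.8 h

181.8 h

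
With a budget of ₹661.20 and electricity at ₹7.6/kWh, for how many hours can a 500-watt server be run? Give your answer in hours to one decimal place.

174.0 h

Energy available = ₹661.20 ÷ ₹7.6/kWh = 87 kWh
Hours = 87 kWh ÷ 0.5 kW = 174.0 h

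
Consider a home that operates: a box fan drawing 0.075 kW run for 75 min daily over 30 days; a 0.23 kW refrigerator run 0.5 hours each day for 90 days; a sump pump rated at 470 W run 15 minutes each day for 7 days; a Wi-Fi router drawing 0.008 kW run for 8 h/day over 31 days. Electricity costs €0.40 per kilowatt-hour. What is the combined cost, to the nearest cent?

box fan: Runtime = 75 min × 30 = 2250 min = 37.5 h
box fan: 0.075 kW × 37.5 h = 2.8125 kWh
refrigerator: Runtime = 0.5 h/day × 90 days = 45 h
refrigerator: 0.23 kW × 45 h = 10.35 kWh
sump pump: Runtime = 15 min × 7 = 105 min = 1.75 h
sump pump: 0.47 kW × 1.75 h = 0.8225 kWh
Wi-Fi router: Runtime = 8 h/day × 31 days = 248 h
Wi-Fi router: 0.008 kW × 248 h = 1.984 kWh
Total energy = 15.969 kWh
Cost = 15.969 × €0.40 = €6.39

€6.39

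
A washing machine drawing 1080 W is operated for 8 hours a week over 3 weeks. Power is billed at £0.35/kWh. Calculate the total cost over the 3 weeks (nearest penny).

£9.07

Runtime = 8 h/week × 3 weeks = 24 h
Energy = 1.08 kW × 24 h = 25.92 kWh
Cost = 25.92 kWh × £0.35/kWh = £9.07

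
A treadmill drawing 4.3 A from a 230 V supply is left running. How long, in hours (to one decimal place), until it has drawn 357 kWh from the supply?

361.0 h

Power = 4.3 A × 230 V = 989 W = 0.989 kW
Hours = 357 kWh ÷ 0.989 kW = 361.0 h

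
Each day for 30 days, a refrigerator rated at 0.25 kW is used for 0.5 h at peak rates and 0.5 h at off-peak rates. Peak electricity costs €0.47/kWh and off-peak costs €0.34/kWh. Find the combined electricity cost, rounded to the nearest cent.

Peak energy = 0.25 kW × 0.5 h × 30 = 3.75 kWh
Off-peak energy = 0.25 kW × 0.5 h × 30 = 3.75 kWh
Cost = 3.75 × €0.47 + 3.75 × €0.34 = €1.7625 + €1.275 = €3.04

€3.04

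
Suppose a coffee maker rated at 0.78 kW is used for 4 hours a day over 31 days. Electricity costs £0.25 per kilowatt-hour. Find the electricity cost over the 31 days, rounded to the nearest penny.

£24.18

Runtime = 4 h/day × 31 days = 124 h
Energy = 0.78 kW × 124 h = 96.72 kWh
Cost = 96.72 kWh × £0.25/kWh = £24.18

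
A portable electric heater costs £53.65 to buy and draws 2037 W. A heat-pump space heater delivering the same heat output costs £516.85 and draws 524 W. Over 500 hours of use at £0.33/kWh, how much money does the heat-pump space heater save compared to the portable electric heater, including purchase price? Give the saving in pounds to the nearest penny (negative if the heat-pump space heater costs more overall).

portable electric heater: £53.65 + (2037/1000) kW × 500 h × £0.33 = £53.65 + £336.105 = £389.755
heat-pump space heater: £516.85 + (524/1000) kW × 500 h × £0.33 = £516.85 + £86.46 = £603.31
Saving = £389.755 − £603.31 = −£213.555 → -£213.56

-£213.56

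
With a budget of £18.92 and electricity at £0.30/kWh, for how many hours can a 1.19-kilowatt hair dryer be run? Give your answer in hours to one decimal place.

Energy available = £18.92 ÷ £0.30/kWh = 63.0667 kWh
Hours = 63.0667 kWh ÷ 1.19 kW = 53.0 h

53.0 h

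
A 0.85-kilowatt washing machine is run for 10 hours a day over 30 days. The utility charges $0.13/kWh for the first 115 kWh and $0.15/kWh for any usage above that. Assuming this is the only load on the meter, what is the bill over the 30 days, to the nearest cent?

Runtime = 10 h/day × 30 days = 300 h
Energy = 0.85 kW × 300 h = 255 kWh
Tier 1 (0–115 kWh): 115 × $0.13 = $14.95
Above 115 kWh: 140 × $0.15 = $21
Bill = $35.95

$35.95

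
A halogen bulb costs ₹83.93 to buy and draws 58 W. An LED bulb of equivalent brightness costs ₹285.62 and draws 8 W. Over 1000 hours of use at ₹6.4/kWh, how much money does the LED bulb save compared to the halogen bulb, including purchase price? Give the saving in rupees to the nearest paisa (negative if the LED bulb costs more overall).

halogen bulb: ₹83.93 + (58/1000) kW × 1000 h × ₹6.4 = ₹83.93 + ₹371.2 = ₹455.13
LED bulb: ₹285.62 + (8/1000) kW × 1000 h × ₹6.4 = ₹285.62 + ₹51.2 = ₹336.82
Saving = ₹455.13 − ₹336.82 = ₹118.31

₹118.31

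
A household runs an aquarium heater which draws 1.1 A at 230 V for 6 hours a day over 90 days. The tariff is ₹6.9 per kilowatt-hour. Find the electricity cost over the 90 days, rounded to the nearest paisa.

₹942.68

Power = 1.1 A × 230 V = 253 W = 0.253 kW
Runtime = 6 h/day × 90 days = 540 h
Energy = 0.253 kW × 540 h = 136.62 kWh
Cost = 136.62 kWh × ₹6.9/kWh = ₹942.68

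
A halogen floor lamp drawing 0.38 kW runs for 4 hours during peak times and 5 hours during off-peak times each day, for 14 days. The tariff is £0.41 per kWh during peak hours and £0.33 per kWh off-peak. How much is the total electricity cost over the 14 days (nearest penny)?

Peak energy = 0.38 kW × 4 h × 14 = 21.28 kWh
Off-peak energy = 0.38 kW × 5 h × 14 = 26.6 kWh
Cost = 21.28 × £0.41 + 26.6 × £0.33 = £8.7248 + £8.778 = £17.50

£17.50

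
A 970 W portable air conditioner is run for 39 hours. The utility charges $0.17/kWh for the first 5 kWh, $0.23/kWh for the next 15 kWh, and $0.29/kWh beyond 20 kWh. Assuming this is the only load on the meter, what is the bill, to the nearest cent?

$9.47

Energy = 0.97 kW × 39 h = 37.83 kWh
Tier 1 (0–5 kWh): 5 × $0.17 = $0.85
Tier 2 (5–20 kWh): 15 × $0.23 = $3.45
Above 20 kWh: 17.83 × $0.29 = $5.1707
Bill = $9.47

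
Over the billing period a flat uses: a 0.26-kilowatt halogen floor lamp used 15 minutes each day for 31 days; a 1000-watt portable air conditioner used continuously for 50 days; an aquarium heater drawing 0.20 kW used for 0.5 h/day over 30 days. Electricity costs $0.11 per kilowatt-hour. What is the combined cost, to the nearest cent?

halogen floor lamp: Runtime = 15 min × 31 = 465 min = 7.75 h
halogen floor lamp: 0.26 kW × 7.75 h = 2.015 kWh
portable air conditioner: Runtime = 24 h × 50 = 1200 h
portable air conditioner: 1 kW × 1200 h = 1200 kWh
aquarium heater: Runtime = 0.5 h/day × 30 days = 15 h
aquarium heater: 0.2 kW × 15 h = 3 kWh
Total energy = 1205.015 kWh
Cost = 1205.015 × $0.11 = $132.55

$132.55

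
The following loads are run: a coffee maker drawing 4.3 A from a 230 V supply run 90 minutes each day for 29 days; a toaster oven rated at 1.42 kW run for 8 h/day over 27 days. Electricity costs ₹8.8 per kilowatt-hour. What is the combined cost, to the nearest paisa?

coffee maker: Power = 4.3 A × 230 V = 989 W = 0.989 kW
coffee maker: Runtime = 90 min × 29 = 2610 min = 43.5 h
coffee maker: 0.989 kW × 43.5 h = 43.0215 kWh
toaster oven: Runtime = 8 h/day × 27 days = 216 h
toaster oven: 1.42 kW × 216 h = 306.72 kWh
Total energy = 349.7415 kWh
Cost = 349.7415 × ₹8.8 = ₹3077.73

₹3077.73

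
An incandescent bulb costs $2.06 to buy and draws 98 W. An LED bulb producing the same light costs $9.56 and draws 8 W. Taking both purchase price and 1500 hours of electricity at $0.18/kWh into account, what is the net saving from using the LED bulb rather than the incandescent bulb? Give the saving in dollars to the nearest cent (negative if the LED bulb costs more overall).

$16.80

incandescent bulb: $2.06 + (98/1000) kW × 1500 h × $0.18 = $2.06 + $26.46 = $28.52
LED bulb: $9.56 + (8/1000) kW × 1500 h × $0.18 = $9.56 + $2.16 = $11.72
Saving = $28.52 − $11.72 = $16.8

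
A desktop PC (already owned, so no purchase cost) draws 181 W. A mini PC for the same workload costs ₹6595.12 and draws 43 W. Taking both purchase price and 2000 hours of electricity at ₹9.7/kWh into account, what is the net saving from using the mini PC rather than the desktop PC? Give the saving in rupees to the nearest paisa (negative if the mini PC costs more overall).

-₹3917.92

desktop PC: ₹0.00 + (181/1000) kW × 2000 h × ₹9.7 = ₹0.00 + ₹3511.4 = ₹3511.4
mini PC: ₹6595.12 + (43/1000) kW × 2000 h × ₹9.7 = ₹6595.12 + ₹834.2 = ₹7429.32
Saving = ₹3511.4 − ₹7429.32 = −₹3917.92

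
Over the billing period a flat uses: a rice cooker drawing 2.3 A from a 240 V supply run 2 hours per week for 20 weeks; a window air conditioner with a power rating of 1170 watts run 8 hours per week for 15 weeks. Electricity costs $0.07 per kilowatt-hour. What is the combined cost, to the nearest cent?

$11.37

rice cooker: Power = 2.3 A × 240 V = 552 W = 0.552 kW
rice cooker: Runtime = 2 h/week × 20 weeks = 40 h
rice cooker: 0.552 kW × 40 h = 22.08 kWh
window air conditioner: Runtime = 8 h/week × 15 weeks = 120 h
window air conditioner: 1.17 kW × 120 h = 140.4 kWh
Total energy = 162.48 kWh
Cost = 162.48 × $0.07 = $11.37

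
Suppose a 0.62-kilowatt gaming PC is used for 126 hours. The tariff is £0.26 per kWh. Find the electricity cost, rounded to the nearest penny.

Energy = 0.62 kW × 126 h = 78.12 kWh
Cost = 78.12 kWh × £0.26/kWh = £20.31

£20.31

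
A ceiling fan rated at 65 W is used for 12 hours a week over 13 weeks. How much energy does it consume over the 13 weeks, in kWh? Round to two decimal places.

10.14 kWh

Runtime = 12 h/week × 13 weeks = 156 h
Energy = 0.065 kW × 156 h = 10.14 kWh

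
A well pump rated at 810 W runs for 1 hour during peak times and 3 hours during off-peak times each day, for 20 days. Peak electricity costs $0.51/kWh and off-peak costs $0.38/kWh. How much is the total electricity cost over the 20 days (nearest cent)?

Peak energy = 0.81 kW × 1 h × 20 = 16.2 kWh
Off-peak energy = 0.81 kW × 3 h × 20 = 48.6 kWh
Cost = 16.2 × $0.51 + 48.6 × $0.38 = $8.262 + $18.468 = $26.73

$26.73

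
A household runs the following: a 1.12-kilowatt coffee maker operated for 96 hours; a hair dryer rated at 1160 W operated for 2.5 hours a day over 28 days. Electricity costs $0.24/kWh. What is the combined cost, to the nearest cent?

coffee maker: 1.12 kW × 96 h = 107.52 kWh
hair dryer: Runtime = 2.5 h/day × 28 days = 70 h
hair dryer: 1.16 kW × 70 h = 81.2 kWh
Total energy = 188.72 kWh
Cost = 188.72 × $0.24 = $45.29

$45.29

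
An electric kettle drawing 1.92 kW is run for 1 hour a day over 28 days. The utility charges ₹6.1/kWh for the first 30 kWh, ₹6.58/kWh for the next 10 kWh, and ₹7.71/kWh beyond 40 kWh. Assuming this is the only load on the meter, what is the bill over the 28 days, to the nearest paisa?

Runtime = 1 h/day × 28 days = 28 h
Energy = 1.92 kW × 28 h = 53.76 kWh
Tier 1 (0–30 kWh): 30 × ₹6.1 = ₹183
Tier 2 (30–40 kWh): 10 × ₹6.58 = ₹65.8
Above 40 kWh: 13.76 × ₹7.71 = ₹106.0896
Bill = ₹354.89

₹354.89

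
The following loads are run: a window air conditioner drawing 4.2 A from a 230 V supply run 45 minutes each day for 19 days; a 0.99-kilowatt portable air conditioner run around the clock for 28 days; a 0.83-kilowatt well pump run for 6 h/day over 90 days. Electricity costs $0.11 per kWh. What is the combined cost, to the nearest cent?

window air conditioner: Power = 4.2 A × 230 V = 966 W = 0.966 kW
window air conditioner: Runtime = 45 min × 19 = 855 min = 14.25 h
window air conditioner: 0.966 kW × 14.25 h = 13.7655 kWh
portable air conditioner: Runtime = 24 h × 28 = 672 h
portable air conditioner: 0.99 kW × 672 h = 665.28 kWh
well pump: Runtime = 6 h/day × 90 days = 540 h
well pump: 0.83 kW × 540 h = 448.2 kWh
Total energy = 1127.2455 kWh
Cost = 1127.2455 × $0.11 = $124.00

$124.00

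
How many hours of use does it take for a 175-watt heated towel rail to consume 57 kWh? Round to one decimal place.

Hours = 57 kWh ÷ 0.175 kW = 325.7 h

325.7 h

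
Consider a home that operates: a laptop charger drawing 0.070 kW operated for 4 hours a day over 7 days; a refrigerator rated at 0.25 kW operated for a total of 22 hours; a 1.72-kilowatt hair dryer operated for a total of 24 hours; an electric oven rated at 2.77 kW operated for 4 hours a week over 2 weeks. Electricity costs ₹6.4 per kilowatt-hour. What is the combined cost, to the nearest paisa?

₹453.76

laptop charger: Runtime = 4 h/day × 7 days = 28 h
laptop charger: 0.07 kW × 28 h = 1.96 kWh
refrigerator: 0.25 kW × 22 h = 5.5 kWh
hair dryer: 1.72 kW × 24 h = 41.28 kWh
electric oven: Runtime = 4 h/week × 2 weeks = 8 h
electric oven: 2.77 kW × 8 h = 22.16 kWh
Total energy = 70.9 kWh
Cost = 70.9 × ₹6.4 = ₹453.76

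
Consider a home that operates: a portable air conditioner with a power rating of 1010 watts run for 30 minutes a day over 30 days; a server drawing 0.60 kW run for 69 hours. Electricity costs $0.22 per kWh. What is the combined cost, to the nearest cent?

$12.44

portable air conditioner: Runtime = 30 min × 30 = 900 min = 15 h
portable air conditioner: 1.01 kW × 15 h = 15.15 kWh
server: 0.6 kW × 69 h = 41.4 kWh
Total energy = 56.55 kWh
Cost = 56.55 × $0.22 = $12.44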